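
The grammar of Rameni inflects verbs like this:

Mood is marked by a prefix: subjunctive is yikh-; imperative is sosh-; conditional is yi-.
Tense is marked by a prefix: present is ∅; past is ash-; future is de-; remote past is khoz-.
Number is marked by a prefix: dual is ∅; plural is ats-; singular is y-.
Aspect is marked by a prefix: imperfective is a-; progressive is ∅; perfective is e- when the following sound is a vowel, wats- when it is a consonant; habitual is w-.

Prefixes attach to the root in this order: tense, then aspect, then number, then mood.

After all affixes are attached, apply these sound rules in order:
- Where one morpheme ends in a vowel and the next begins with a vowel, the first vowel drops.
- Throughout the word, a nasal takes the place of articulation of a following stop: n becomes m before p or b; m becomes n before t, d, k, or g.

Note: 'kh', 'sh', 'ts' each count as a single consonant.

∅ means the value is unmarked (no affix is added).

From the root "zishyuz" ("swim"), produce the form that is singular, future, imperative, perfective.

Attach tense future de- → dezishyuz.
Attach aspect perfective wats- (before consonant 'd') → watsdezishyuz.
Attach number singular y- → ywatsdezishyuz.
Attach mood imperative sosh- → soshywatsdezishyuz.
Vowel deletion: no change.
Nasal assimilation: no change.

soshywatsdezishyuz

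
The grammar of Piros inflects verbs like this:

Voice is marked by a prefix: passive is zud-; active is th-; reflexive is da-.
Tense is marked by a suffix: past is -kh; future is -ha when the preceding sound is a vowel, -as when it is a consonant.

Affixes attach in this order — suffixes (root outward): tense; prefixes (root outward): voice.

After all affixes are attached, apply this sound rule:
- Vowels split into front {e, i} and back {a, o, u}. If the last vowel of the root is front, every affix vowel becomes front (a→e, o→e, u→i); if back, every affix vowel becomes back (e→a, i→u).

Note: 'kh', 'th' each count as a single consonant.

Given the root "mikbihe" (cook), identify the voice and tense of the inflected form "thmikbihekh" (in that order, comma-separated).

Segment: th-mikbihe-kh.
voice: th- → active.
tense: -kh → past.

active, past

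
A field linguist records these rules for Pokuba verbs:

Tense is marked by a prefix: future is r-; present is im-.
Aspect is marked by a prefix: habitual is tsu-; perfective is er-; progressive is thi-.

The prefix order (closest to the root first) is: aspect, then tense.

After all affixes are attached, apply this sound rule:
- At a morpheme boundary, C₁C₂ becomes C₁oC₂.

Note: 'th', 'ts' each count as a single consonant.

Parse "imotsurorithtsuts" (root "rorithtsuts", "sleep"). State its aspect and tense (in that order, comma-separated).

Segment: im-tsu-rorithtsuts.
aspect: tsu- → habitual.
tense: im- → present.

habitual, present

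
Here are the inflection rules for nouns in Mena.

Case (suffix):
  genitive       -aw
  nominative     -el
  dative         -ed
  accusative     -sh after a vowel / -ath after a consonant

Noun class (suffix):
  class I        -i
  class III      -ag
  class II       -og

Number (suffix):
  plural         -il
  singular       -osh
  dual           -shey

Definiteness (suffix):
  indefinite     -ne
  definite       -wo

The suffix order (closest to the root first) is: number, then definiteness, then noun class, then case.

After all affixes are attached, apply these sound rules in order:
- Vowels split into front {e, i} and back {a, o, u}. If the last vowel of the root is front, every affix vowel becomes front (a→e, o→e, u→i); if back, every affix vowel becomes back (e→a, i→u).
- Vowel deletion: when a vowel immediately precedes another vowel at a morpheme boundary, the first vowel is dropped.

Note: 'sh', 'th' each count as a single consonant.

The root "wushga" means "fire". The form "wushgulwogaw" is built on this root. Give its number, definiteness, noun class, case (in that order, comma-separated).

Segment: wushga-il-wo-og-aw.
number: -il → plural.
definiteness: -wo → definite.
noun class: -og → class II.
case: -aw → genitive.

plural, definite, class II, genitive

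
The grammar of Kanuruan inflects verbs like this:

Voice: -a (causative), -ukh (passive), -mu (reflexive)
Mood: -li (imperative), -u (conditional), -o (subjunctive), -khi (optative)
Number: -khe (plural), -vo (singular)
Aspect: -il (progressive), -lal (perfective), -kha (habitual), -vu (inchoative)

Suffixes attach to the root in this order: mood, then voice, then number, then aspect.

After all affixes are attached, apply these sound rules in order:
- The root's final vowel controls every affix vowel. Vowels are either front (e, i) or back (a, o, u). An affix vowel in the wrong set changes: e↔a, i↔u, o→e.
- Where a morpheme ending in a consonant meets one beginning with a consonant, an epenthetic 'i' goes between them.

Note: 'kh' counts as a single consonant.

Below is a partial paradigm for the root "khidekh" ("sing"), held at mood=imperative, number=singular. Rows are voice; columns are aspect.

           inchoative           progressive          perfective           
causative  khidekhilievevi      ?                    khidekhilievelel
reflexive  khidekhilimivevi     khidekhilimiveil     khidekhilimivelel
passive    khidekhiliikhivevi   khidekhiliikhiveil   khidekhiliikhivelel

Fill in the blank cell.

Attach mood imperative -li → khidekhli.
Attach voice causative -a → khidekhlia.
Attach number singular -vo → khidekhliavo.
Attach aspect progressive -il → khidekhliavoil.
Apply vowel harmony: khidekhliavoil → khidekhlieveil.
Apply epenthesis: khidekhlieveil → khidekhilieveil.

khidekhilieveil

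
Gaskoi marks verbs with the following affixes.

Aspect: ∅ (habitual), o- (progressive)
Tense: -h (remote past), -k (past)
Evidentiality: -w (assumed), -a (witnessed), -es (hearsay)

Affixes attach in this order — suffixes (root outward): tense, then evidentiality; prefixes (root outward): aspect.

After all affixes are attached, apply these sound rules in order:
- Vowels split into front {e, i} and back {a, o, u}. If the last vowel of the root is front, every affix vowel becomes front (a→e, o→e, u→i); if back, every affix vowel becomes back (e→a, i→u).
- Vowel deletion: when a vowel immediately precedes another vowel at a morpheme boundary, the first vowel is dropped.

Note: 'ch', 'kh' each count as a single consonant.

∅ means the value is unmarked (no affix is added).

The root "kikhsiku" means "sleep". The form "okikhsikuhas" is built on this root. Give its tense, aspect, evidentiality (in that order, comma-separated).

remote past, progressive, hearsay

Segment: o-kikhsiku-h-es.
tense: -h → remote past.
aspect: o- → progressive.
evidentiality: -es → hearsay.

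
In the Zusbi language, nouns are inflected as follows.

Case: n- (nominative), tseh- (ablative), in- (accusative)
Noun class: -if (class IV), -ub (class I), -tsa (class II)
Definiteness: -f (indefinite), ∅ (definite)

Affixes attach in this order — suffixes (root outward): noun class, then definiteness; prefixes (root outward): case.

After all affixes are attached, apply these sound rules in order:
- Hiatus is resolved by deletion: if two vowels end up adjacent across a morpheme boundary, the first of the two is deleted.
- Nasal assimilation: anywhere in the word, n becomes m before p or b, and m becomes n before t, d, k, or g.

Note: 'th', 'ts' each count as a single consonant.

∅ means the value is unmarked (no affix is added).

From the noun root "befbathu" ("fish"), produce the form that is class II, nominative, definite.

mbefbathutsa

Attach noun class class II -tsa → befbathutsa.
Attach case nominative n- → nbefbathutsa.
definiteness = definite: zero marking, form stays nbefbathutsa.
Vowel deletion: no change.
Apply nasal assimilation: nbefbathutsa → mbefbathutsa.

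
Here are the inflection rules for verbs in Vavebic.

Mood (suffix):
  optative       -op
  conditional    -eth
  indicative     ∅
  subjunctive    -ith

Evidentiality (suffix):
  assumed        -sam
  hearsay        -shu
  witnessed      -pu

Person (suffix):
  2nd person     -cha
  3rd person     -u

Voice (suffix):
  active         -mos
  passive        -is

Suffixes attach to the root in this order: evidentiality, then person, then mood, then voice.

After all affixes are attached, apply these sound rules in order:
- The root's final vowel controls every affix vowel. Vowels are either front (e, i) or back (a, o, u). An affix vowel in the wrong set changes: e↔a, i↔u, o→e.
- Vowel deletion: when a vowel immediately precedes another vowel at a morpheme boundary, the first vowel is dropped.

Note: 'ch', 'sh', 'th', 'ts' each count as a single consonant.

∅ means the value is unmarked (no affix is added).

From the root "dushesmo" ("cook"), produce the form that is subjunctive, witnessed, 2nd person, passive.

Attach evidentiality witnessed -pu → dushesmopu.
Attach person 2nd person -cha → dushesmopucha.
Attach mood subjunctive -ith → dushesmopuchaith.
Attach voice passive -is → dushesmopuchaithis.
Apply vowel harmony: dushesmopuchaithis → dushesmopuchauthus.
Apply vowel deletion: dushesmopuchauthus → dushesmopuchuthus.

dushesmopuchuthus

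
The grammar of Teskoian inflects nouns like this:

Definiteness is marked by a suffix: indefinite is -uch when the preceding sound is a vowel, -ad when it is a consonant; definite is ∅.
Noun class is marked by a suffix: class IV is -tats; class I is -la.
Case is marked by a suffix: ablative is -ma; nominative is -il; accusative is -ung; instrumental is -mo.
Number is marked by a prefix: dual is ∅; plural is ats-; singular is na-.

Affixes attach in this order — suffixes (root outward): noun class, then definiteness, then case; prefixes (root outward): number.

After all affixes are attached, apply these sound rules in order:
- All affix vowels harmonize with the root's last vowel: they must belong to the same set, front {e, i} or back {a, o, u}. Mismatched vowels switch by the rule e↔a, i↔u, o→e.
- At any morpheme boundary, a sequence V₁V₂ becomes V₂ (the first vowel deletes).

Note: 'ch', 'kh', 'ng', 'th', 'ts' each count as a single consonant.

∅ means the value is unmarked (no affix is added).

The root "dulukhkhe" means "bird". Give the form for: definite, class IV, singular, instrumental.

nedulukhkhetetsme

Attach noun class class IV -tats → dulukhkhetats.
Attach number singular na- → nadulukhkhetats.
definiteness = definite: zero marking, form stays nadulukhkhetats.
Attach case instrumental -mo → nadulukhkhetatsmo.
Apply vowel harmony: nadulukhkhetatsmo → nedulukhkhetetsme.
Vowel deletion: no change.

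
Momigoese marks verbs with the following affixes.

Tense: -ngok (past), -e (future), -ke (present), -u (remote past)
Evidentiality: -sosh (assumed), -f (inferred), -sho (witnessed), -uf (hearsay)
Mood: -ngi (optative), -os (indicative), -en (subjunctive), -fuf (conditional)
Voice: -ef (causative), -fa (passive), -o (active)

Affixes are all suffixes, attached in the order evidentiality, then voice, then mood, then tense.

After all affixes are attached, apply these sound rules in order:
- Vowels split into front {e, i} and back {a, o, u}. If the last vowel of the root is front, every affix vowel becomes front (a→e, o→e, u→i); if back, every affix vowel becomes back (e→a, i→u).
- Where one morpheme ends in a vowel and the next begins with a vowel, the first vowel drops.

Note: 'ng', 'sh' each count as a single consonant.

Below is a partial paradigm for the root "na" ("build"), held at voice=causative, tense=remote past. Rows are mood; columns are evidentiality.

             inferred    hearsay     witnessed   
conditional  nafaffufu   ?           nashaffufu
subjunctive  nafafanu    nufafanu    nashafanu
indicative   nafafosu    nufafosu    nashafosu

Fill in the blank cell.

nufaffufu

Attach evidentiality hearsay -uf → nauf.
Attach voice causative -ef → naufef.
Attach mood conditional -fuf → naufeffuf.
Attach tense remote past -u → naufeffufu.
Apply vowel harmony: naufeffufu → naufaffufu.
Apply vowel deletion: naufaffufu → nufaffufu.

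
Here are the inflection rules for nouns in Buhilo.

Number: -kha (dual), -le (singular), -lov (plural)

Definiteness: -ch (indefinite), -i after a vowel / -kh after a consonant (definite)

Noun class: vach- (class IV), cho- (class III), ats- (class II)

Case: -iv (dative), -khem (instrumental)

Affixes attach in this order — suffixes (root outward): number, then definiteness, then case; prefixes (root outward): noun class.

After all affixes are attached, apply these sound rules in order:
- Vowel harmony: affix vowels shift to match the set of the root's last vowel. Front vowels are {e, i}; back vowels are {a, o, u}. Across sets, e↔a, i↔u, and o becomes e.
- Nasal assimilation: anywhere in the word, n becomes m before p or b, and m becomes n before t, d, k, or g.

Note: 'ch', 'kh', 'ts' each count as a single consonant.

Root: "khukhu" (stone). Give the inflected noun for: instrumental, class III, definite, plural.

chokhukhulovkhkham

Attach number plural -lov → khukhulov.
Attach definiteness definite -kh (after consonant 'v') → khukhulovkh.
Attach case instrumental -khem → khukhulovkhkhem.
Attach noun class class III cho- → chokhukhulovkhkhem.
Apply vowel harmony: chokhukhulovkhkhem → chokhukhulovkhkham.
Nasal assimilation: no change.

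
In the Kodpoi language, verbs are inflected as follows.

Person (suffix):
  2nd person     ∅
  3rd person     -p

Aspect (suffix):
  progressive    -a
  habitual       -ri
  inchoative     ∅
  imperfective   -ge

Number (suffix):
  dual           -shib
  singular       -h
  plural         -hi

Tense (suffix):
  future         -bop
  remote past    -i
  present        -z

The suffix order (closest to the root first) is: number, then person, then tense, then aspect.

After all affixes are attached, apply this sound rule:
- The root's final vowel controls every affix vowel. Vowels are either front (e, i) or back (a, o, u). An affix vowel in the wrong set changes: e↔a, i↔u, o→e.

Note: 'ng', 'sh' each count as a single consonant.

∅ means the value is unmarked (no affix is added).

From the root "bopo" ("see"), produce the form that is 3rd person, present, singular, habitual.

bopohpzru

Attach number singular -h → bopoh.
Attach person 3rd person -p → bopohp.
Attach tense present -z → bopohpz.
Attach aspect habitual -ri → bopohpzri.
Apply vowel harmony: bopohpzri → bopohpzru.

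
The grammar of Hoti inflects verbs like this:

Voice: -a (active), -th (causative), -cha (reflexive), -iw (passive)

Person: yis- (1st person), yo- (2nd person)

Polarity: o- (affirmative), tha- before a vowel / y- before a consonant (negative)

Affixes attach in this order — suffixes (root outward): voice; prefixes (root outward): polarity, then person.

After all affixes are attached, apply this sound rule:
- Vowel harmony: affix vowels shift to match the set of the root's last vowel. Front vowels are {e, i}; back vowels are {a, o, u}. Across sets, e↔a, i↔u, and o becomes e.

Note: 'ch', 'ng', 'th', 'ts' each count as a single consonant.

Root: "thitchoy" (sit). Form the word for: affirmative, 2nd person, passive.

yoothitchoyuw

Attach polarity affirmative o- → othitchoy.
Attach person 2nd person yo- → yoothitchoy.
Attach voice passive -iw → yoothitchoyiw.
Apply vowel harmony: yoothitchoyiw → yoothitchoyuw.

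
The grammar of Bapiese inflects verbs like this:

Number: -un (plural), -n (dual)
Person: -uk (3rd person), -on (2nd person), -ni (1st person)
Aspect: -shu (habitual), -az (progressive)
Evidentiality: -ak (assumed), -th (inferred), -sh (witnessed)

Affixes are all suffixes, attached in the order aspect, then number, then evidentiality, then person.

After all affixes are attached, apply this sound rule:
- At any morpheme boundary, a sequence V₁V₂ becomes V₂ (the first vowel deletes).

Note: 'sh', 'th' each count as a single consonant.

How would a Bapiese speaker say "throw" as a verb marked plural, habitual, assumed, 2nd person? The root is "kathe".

katheshunakon

Attach aspect habitual -shu → katheshu.
Attach number plural -un → katheshuun.
Attach evidentiality assumed -ak → katheshuunak.
Attach person 2nd person -on → katheshuunakon.
Apply vowel deletion: katheshuunakon → katheshunakon.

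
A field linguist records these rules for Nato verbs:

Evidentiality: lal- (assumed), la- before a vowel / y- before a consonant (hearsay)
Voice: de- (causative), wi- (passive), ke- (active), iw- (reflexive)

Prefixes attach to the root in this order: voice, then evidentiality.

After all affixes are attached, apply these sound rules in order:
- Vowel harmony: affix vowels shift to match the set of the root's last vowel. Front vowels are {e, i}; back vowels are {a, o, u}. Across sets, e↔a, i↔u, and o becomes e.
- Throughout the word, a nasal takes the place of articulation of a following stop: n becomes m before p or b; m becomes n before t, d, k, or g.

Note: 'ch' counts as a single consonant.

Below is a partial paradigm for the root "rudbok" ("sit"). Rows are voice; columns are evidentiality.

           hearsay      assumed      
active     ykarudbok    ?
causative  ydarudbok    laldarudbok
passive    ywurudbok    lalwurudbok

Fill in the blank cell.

lalkarudbok

Attach voice active ke- → kerudbok.
Attach evidentiality assumed lal- → lalkerudbok.
Apply vowel harmony: lalkerudbok → lalkarudbok.
Nasal assimilation: no change.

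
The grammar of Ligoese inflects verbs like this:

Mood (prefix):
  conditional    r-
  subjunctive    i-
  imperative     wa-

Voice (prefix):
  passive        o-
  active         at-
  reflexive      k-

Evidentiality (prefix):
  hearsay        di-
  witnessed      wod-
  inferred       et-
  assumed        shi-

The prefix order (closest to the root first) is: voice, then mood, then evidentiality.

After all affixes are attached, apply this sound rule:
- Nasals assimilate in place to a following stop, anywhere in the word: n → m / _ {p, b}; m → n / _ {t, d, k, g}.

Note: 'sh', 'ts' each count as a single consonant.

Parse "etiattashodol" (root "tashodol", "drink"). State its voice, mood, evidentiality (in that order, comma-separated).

Segment: et-i-at-tashodol.
voice: at- → active.
mood: i- → subjunctive.
evidentiality: et- → inferred.

active, subjunctive, inferred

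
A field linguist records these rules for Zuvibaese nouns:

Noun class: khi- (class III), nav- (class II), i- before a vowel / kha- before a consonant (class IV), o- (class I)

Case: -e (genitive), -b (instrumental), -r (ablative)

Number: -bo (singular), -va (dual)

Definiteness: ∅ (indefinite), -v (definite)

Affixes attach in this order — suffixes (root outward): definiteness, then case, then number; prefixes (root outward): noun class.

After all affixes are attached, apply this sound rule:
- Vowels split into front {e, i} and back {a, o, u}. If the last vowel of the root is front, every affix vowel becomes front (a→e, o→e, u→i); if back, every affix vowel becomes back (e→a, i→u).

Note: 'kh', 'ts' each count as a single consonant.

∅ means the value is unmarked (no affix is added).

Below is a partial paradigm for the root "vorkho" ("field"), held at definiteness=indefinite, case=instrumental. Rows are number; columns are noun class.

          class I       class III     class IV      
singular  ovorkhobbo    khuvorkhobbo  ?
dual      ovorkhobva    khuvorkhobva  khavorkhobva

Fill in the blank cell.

definiteness = indefinite: zero marking, form stays vorkho.
Attach noun class class IV kha- (before consonant 'v') → khavorkho.
Attach case instrumental -b → khavorkhob.
Attach number singular -bo → khavorkhobbo.
Vowel harmony: no change.

khavorkhobbo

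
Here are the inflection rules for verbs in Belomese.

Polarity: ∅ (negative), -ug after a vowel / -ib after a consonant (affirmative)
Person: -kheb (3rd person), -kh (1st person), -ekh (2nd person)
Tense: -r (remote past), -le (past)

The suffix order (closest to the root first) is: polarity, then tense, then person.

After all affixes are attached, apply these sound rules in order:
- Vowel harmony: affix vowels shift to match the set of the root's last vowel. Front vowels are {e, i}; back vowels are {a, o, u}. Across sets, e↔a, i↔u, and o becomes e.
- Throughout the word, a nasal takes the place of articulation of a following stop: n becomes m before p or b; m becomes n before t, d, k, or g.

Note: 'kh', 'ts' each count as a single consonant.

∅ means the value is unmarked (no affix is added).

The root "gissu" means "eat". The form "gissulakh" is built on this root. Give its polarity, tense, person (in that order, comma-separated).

Segment: gissu-le-kh.
polarity: ∅ → negative.
tense: -le → past.
person: -kh → 1st person.

negative, past, 1st person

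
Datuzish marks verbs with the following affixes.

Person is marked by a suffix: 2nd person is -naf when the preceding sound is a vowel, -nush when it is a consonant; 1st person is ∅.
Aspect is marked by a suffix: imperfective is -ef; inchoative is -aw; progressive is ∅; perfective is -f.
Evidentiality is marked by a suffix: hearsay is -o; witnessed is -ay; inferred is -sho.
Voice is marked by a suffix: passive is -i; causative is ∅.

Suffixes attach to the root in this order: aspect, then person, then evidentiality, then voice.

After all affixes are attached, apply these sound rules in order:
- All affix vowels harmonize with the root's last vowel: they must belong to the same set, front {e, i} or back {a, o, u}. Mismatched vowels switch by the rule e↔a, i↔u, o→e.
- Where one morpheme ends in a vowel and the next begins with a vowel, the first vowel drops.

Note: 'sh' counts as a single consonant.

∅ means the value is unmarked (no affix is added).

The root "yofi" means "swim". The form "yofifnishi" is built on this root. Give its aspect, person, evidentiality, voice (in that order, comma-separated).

perfective, 2nd person, hearsay, passive

Segment: yofi-f-nush-o-i.
aspect: -f → perfective.
person: -naf/nush → 2nd person.
evidentiality: -o → hearsay.
voice: -i → passive.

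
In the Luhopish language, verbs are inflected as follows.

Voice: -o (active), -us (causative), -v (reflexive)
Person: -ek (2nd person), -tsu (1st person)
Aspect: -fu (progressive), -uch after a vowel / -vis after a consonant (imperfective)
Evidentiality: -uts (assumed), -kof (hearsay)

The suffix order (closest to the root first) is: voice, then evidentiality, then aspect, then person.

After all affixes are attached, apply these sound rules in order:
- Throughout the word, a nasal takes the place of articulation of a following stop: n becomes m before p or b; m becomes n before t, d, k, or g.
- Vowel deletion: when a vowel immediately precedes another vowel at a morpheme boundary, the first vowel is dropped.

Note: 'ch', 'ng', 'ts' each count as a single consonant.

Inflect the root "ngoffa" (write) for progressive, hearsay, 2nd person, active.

Attach voice active -o → ngoffao.
Attach evidentiality hearsay -kof → ngoffaokof.
Attach aspect progressive -fu → ngoffaokoffu.
Attach person 2nd person -ek → ngoffaokoffuek.
Nasal assimilation: no change.
Apply vowel deletion: ngoffaokoffuek → ngoffokoffek.

ngoffokoffek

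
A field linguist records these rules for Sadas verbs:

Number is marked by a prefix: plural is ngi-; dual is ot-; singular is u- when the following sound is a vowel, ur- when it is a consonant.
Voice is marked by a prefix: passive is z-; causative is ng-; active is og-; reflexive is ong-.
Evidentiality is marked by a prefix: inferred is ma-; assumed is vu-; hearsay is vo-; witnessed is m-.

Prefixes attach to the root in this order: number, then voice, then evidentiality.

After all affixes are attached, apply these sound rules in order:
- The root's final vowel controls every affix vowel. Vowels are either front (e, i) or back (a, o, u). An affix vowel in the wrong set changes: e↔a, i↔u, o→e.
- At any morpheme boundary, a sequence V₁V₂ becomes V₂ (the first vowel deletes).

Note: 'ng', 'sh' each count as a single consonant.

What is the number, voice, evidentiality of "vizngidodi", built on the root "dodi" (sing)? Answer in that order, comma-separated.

Segment: vu-z-ngi-dodi.
number: ngi- → plural.
voice: z- → passive.
evidentiality: vu- → assumed.

plural, passive, assumed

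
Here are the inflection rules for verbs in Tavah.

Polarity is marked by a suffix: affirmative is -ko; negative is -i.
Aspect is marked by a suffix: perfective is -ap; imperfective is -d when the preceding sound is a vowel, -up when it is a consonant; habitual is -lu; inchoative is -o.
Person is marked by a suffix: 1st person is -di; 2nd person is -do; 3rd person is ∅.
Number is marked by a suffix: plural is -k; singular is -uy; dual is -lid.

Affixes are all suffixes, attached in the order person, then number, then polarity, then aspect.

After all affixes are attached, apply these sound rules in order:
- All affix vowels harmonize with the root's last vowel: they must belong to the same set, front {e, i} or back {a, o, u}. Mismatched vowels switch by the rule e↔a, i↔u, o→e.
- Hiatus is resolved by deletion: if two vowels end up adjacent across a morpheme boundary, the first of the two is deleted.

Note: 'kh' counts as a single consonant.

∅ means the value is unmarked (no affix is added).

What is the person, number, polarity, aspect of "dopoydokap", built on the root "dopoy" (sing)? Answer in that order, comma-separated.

Segment: dopoy-do-k-i-ap.
person: -do → 2nd person.
number: -k → plural.
polarity: -i → negative.
aspect: -ap → perfective.

2nd person, plural, negative, perfective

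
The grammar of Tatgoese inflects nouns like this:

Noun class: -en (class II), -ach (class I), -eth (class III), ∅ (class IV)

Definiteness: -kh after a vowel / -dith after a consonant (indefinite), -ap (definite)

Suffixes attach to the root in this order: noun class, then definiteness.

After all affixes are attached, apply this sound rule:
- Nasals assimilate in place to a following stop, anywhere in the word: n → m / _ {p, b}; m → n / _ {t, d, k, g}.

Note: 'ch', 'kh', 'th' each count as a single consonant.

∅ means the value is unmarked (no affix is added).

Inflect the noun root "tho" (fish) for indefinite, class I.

Attach noun class class I -ach → thoach.
Attach definiteness indefinite -dith (after consonant 'ch') → thoachdith.
Nasal assimilation: no change.

thoachdith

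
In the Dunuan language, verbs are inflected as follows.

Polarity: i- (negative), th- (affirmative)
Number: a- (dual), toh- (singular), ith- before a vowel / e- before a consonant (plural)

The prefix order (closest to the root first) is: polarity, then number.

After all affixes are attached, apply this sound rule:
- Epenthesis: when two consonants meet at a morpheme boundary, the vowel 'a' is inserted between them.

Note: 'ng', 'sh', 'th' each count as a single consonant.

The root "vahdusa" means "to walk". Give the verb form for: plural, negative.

Attach polarity negative i- → ivahdusa.
Attach number plural ith- (before vowel 'i') → ithivahdusa.
Epenthesis: no change.

ithivahdusa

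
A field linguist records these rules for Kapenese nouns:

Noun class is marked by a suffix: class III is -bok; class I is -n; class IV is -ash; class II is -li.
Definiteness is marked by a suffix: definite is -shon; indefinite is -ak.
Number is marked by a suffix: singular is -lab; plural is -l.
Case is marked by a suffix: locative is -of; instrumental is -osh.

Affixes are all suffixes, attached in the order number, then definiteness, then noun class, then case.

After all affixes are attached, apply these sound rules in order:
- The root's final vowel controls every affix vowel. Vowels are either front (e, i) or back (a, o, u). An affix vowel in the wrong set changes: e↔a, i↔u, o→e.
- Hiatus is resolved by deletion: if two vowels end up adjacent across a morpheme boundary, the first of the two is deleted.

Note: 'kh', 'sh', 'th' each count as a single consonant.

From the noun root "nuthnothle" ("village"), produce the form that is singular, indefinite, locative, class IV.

nuthnothlelebekeshef

Attach number singular -lab → nuthnothlelab.
Attach definiteness indefinite -ak → nuthnothlelabak.
Attach noun class class IV -ash → nuthnothlelabakash.
Attach case locative -of → nuthnothlelabakashof.
Apply vowel harmony: nuthnothlelabakashof → nuthnothlelebekeshef.
Vowel deletion: no change.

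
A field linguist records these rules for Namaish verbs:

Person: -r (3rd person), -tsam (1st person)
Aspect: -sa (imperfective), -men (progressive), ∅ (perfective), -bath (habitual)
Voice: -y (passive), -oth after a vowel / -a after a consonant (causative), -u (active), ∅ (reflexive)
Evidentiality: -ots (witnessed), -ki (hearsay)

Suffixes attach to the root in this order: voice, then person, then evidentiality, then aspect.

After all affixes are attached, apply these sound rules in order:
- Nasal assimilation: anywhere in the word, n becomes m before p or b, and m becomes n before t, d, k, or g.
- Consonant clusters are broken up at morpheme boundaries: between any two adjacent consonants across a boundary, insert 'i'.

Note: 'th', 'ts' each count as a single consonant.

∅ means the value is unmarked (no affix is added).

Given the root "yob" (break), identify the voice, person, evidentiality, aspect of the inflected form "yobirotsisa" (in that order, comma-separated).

reflexive, 3rd person, witnessed, imperfective

Segment: yob-r-ots-sa.
voice: ∅ → reflexive.
person: -r → 3rd person.
evidentiality: -ots → witnessed.
aspect: -sa → imperfective.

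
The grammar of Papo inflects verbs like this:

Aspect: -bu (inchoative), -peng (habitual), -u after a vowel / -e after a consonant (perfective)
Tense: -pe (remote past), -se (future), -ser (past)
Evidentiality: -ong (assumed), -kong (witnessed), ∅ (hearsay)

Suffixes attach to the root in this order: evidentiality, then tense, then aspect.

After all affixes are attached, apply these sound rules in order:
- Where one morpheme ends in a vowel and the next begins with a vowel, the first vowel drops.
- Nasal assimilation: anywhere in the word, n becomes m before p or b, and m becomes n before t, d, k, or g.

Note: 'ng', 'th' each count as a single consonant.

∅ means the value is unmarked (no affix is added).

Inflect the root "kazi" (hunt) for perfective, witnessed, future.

kazikongsu

Attach evidentiality witnessed -kong → kazikong.
Attach tense future -se → kazikongse.
Attach aspect perfective -u (after vowel 'e') → kazikongseu.
Apply vowel deletion: kazikongseu → kazikongsu.
Nasal assimilation: no change.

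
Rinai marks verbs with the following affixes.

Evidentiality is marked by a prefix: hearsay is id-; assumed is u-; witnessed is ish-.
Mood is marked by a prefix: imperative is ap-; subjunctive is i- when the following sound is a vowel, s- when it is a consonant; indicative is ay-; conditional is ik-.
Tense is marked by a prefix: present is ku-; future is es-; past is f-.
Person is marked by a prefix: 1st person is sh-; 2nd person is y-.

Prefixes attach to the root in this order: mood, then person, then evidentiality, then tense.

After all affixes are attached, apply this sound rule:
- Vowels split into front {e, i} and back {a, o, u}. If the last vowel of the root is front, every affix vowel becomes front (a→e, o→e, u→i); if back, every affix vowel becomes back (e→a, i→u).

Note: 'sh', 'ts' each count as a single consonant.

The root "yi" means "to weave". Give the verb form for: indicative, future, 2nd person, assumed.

esiyeyyi

Attach mood indicative ay- → ayyi.
Attach person 2nd person y- → yayyi.
Attach evidentiality assumed u- → uyayyi.
Attach tense future es- → esuyayyi.
Apply vowel harmony: esuyayyi → esiyeyyi.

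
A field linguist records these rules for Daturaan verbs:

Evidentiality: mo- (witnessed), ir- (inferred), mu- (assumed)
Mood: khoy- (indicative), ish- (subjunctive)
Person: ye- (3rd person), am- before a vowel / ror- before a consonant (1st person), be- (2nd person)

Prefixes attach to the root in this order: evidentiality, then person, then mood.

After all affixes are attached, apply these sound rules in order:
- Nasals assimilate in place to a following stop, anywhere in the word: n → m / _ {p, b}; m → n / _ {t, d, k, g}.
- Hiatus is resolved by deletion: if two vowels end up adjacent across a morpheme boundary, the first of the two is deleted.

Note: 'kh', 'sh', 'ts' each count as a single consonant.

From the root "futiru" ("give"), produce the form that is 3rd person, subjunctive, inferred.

Attach evidentiality inferred ir- → irfutiru.
Attach person 3rd person ye- → yeirfutiru.
Attach mood subjunctive ish- → ishyeirfutiru.
Nasal assimilation: no change.
Apply vowel deletion: ishyeirfutiru → ishyirfutiru.

ishyirfutiru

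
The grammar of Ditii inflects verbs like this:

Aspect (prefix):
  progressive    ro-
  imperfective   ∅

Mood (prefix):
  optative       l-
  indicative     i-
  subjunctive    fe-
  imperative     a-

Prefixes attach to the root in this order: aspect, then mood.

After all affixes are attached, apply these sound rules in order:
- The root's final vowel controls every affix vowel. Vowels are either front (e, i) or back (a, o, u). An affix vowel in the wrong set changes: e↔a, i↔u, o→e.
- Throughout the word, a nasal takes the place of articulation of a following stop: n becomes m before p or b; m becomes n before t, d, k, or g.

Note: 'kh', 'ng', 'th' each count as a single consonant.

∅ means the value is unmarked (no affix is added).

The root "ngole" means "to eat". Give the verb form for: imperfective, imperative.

aspect = imperfective: zero marking, form stays ngole.
Attach mood imperative a- → angole.
Apply vowel harmony: angole → engole.
Nasal assimilation: no change.

engole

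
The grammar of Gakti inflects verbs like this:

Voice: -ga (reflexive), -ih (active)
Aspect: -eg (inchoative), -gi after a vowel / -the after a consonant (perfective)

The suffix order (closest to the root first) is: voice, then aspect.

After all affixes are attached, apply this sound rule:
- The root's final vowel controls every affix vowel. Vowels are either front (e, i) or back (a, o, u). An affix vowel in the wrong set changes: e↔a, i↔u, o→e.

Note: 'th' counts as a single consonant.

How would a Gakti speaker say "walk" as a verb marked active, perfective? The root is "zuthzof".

Attach voice active -ih → zuthzofih.
Attach aspect perfective -the (after consonant 'h') → zuthzofihthe.
Apply vowel harmony: zuthzofihthe → zuthzofuhtha.

zuthzofuhtha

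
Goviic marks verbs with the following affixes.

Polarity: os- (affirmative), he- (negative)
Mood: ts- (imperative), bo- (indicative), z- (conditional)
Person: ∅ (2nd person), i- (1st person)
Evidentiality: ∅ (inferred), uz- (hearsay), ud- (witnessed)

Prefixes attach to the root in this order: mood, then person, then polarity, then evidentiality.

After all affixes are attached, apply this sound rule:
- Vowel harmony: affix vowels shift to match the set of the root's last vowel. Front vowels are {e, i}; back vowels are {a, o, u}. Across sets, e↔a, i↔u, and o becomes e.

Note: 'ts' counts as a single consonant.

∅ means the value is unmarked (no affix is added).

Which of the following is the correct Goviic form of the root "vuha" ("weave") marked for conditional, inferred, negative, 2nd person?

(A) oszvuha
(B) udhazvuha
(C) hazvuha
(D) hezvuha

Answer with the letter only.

Attach mood conditional z- → zvuha.
person = 2nd person: zero marking, form stays zvuha.
Attach polarity negative he- → hezvuha.
evidentiality = inferred: zero marking, form stays hezvuha.
Apply vowel harmony: hezvuha → hazvuha.
So the correct form is hazvuha, option (C).
(B) udhazvuha is wrong: it uses witnessed instead of inferred for evidentiality.
(D) hezvuha is wrong: it fails to apply the sound rule(s).
(A) oszvuha is wrong: it uses affirmative instead of negative for polarity.

C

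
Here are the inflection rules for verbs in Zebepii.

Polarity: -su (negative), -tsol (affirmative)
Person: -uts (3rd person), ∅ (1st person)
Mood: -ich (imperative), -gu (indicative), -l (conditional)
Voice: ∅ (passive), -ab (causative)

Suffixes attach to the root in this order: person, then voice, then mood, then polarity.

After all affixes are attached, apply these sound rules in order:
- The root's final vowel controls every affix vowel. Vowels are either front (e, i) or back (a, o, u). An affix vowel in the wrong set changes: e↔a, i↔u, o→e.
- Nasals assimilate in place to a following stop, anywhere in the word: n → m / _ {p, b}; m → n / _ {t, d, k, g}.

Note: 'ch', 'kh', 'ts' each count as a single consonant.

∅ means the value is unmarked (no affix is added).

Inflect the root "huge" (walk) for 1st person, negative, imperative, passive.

hugeichsi

person = 1st person: zero marking, form stays huge.
voice = passive: zero marking, form stays huge.
Attach mood imperative -ich → hugeich.
Attach polarity negative -su → hugeichsu.
Apply vowel harmony: hugeichsu → hugeichsi.
Nasal assimilation: no change.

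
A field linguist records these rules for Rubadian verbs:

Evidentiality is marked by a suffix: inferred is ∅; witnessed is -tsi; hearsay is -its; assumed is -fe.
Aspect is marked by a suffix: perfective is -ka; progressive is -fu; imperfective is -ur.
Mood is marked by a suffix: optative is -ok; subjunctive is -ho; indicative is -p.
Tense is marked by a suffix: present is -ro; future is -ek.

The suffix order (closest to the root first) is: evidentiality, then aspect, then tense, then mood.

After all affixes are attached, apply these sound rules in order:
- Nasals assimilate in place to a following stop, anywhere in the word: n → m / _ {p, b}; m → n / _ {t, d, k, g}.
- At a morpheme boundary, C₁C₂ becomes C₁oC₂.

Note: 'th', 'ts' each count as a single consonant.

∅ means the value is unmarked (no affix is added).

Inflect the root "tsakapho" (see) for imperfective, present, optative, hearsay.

Attach evidentiality hearsay -its → tsakaphoits.
Attach aspect imperfective -ur → tsakaphoitsur.
Attach tense present -ro → tsakaphoitsurro.
Attach mood optative -ok → tsakaphoitsurrook.
Nasal assimilation: no change.
Apply epenthesis: tsakaphoitsurrook → tsakaphoitsurorook.

tsakaphoitsurorook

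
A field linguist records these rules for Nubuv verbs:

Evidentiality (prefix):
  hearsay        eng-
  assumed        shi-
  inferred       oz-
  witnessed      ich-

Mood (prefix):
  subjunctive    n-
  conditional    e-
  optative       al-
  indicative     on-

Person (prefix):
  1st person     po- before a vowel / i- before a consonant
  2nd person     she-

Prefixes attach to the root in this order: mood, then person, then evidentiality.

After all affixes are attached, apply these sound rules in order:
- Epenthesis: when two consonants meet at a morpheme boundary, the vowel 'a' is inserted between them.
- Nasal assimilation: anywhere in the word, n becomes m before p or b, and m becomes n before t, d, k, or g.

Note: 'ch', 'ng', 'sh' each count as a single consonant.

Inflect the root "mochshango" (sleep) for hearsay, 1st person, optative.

Attach mood optative al- → almochshango.
Attach person 1st person po- (before vowel 'a') → poalmochshango.
Attach evidentiality hearsay eng- → engpoalmochshango.
Apply epenthesis: engpoalmochshango → engapoalamochshango.
Nasal assimilation: no change.

engapoalamochshango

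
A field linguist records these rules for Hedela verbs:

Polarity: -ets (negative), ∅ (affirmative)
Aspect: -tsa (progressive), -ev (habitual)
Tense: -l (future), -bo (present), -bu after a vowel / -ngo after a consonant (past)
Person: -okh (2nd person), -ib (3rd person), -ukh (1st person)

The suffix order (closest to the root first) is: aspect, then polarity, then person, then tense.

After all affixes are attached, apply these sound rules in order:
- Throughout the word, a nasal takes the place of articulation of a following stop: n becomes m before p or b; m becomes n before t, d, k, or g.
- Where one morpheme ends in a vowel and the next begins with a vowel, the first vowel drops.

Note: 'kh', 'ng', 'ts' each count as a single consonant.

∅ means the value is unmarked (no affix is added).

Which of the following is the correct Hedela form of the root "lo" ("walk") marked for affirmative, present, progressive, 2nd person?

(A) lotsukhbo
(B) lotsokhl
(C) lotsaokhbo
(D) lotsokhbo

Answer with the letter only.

Attach aspect progressive -tsa → lotsa.
polarity = affirmative: zero marking, form stays lotsa.
Attach person 2nd person -okh → lotsaokh.
Attach tense present -bo → lotsaokhbo.
Nasal assimilation: no change.
Apply vowel deletion: lotsaokhbo → lotsokhbo.
So the correct form is lotsokhbo, option (D).
(B) lotsokhl is wrong: it uses future instead of present for tense.
(C) lotsaokhbo is wrong: it fails to apply the sound rule(s).
(A) lotsukhbo is wrong: it uses 1st person instead of 2nd person for person.

D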